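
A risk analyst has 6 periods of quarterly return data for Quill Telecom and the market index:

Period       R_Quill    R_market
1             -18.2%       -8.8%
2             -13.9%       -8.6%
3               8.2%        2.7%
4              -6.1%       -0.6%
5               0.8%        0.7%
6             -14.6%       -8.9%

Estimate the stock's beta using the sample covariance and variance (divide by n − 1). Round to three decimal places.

1.803

Mean R_i = (-18.2 − 13.9 + 8.2 − 6.1 + 0.8 − 14.6) / 6 = -7.3000%
Mean R_m = (-8.8 − 8.6 + 2.7 − 0.6 + 0.7 − 8.9) / 6 = -3.9167%
Σ(R_i − R̄_i)(R_m − R̄_m) = 264.4500  ⇒  Cov = 264.4500 / 5 = 52.8900
Σ(R_m − R̄_m)² = 146.7083  ⇒  Var(R_m) = 146.7083 / 5 = 29.3417
β = Cov / Var(R_m) = 52.8900 / 29.3417 = 1.8026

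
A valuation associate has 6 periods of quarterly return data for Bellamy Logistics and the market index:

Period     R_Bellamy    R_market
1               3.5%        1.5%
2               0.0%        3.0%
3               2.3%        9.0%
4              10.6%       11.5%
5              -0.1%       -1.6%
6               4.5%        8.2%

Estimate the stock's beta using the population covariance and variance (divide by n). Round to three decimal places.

Mean R_i = (3.5 + 0.0 + 2.3 + 10.6 − 0.1 + 4.5) / 6 = 3.4667%
Mean R_m = (1.5 + 3.0 + 9.0 + 11.5 − 1.6 + 8.2) / 6 = 5.2667%
Σ(R_i − R̄_i)(R_m − R̄_m) = 75.3633  ⇒  Cov = 75.3633 / 6 = 12.5606
Σ(R_m − R̄_m)² = 127.8733  ⇒  Var(R_m) = 127.8733 / 6 = 21.3122
β = Cov / Var(R_m) = 12.5606 / 21.3122 = 0.5894

0.589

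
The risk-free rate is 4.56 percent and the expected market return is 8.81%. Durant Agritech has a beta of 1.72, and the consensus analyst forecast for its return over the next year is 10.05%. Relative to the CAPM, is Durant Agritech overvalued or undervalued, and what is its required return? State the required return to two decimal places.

MRP = 8.81% − 4.56% = 4.25%
Required return = R_f + β·MRP = 4.56% + 1.72 × 4.25% = 11.87%
Forecast 10.05% < required 11.87% → the stock plots below the SML → overvalued.

Overvalued; required return 11.87%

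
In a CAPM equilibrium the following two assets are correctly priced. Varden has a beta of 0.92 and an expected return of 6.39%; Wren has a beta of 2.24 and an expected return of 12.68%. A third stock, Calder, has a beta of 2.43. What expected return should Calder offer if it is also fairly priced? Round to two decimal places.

MRP (SML slope) = (12.68% − 6.39%) / (2.24 − 0.92) = 6.29% / 1.32 = 4.7652%
R_f (intercept) = 6.39% − 0.92 × 4.7652% = 2.0060%
E(R_Calder) = R_f + β × MRP = 2.0060% + 2.43 × 4.7652% = 13.59%

13.59%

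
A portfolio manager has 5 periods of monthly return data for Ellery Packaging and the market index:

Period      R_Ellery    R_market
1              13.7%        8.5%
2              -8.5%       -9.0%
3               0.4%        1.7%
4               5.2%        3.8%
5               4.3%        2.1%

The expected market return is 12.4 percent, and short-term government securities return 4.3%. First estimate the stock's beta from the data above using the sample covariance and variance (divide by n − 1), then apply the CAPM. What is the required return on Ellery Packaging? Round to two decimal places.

Mean R_i = (13.7 − 8.5 + 0.4 + 5.2 + 4.3) / 5 = 3.0200%
Mean R_m = (8.5 − 9.0 + 1.7 + 3.8 + 2.1) / 5 = 1.4200%
Σ(R_i − R̄_i)(R_m − R̄_m) = 200.9780  ⇒  Cov = 200.9780 / 4 = 50.2445
Σ(R_m − R̄_m)² = 164.9080  ⇒  Var(R_m) = 164.9080 / 4 = 41.2270
β = Cov / Var(R_m) = 50.2445 / 41.2270 = 1.2187
MRP = 12.4% − 4.3% = 8.10%
E(R) = R_f + β × MRP = 4.3% + 1.2187 × 8.1% = 14.17%

14.17%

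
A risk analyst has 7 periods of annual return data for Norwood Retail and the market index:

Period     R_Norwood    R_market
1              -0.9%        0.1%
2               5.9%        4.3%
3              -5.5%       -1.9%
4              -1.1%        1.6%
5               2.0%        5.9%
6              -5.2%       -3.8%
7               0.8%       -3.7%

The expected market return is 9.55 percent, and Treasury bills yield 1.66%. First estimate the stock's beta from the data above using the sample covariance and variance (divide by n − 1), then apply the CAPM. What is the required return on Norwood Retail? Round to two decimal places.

7.48%

Mean R_i = (-0.9 + 5.9 − 5.5 − 1.1 + 2.0 − 5.2 + 0.8) / 7 = -0.5714%
Mean R_m = (0.1 + 4.3 − 1.9 + 1.6 + 5.9 − 3.8 − 3.7) / 7 = 0.3571%
Σ(R_i − R̄_i)(R_m − R̄_m) = 63.9986  ⇒  Cov = 63.9986 / 6 = 10.6664
Σ(R_m − R̄_m)² = 86.7171  ⇒  Var(R_m) = 86.7171 / 6 = 14.4529
β = Cov / Var(R_m) = 10.6664 / 14.4529 = 0.7380
MRP = 9.55% − 1.66% = 7.89%
E(R) = R_f + β × MRP = 1.66% + 0.7380 × 7.89% = 7.48%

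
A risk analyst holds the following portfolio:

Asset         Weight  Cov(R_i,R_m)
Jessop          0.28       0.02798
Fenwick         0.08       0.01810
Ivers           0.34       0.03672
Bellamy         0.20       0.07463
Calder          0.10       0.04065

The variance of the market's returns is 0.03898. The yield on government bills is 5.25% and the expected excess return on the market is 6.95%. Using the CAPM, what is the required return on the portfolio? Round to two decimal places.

12.52%

β_Jessop = 0.02798 / 0.03898 = 0.7178
β_Fenwick = 0.01810 / 0.03898 = 0.4643
β_Ivers = 0.03672 / 0.03898 = 0.9420
β_Bellamy = 0.07463 / 0.03898 = 1.9146
β_Calder = 0.04065 / 0.03898 = 1.0428
β_P = Σ w_i β_i = 0.28×0.7178 + 0.08×0.4643 + 0.34×0.9420 + 0.20×1.9146 + 0.10×1.0428 = 1.0456
E(R_P) = R_f + β_P × MRP = 5.25% + 1.0456 × 6.95% = 12.52%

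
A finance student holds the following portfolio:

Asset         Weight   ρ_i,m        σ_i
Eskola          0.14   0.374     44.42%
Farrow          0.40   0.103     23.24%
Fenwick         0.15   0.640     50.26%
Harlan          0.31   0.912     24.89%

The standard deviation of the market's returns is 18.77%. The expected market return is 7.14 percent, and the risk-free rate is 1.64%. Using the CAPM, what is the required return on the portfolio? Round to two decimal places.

β_Eskola = 0.374 × 44.42% / 18.77% = 0.8851
β_Farrow = 0.103 × 23.24% / 18.77% = 0.1275
β_Fenwick = 0.640 × 50.26% / 18.77% = 1.7137
β_Harlan = 0.912 × 24.89% / 18.77% = 1.2094
β_P = Σ w_i β_i = 0.14×0.8851 + 0.40×0.1275 + 0.15×1.7137 + 0.31×1.2094 = 0.8069
MRP = 7.14% − 1.64% = 5.50%
E(R_P) = R_f + β_P × MRP = 1.64% + 0.8069 × 5.50% = 6.08%

6.08%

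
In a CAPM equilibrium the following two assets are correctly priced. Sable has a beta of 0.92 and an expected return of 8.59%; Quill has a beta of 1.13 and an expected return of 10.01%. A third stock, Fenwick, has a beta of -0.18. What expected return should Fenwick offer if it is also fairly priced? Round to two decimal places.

MRP (SML slope) = (10.01% − 8.59%) / (1.13 − 0.92) = 1.42% / 0.21 = 6.7619%
R_f (intercept) = 8.59% − 0.92 × 6.7619% = 2.3691%
E(R_Fenwick) = R_f + β × MRP = 2.3691% + -0.18 × 6.7619% = 1.15%

1.15%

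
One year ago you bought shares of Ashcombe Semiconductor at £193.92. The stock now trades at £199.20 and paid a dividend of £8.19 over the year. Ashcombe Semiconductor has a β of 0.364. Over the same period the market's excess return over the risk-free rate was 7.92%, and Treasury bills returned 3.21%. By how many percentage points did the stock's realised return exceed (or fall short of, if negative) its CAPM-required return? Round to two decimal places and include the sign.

+0.85%

Realised HPR = (P1 + D1 − P0) / P0 = (199.20 + 8.19 − 193.92) / 193.92 = 13.47 / 193.92 = 6.9462%
CAPM required = R_f + β·MRP = 3.21% + 0.364 × 7.92% = 6.09288%
α = realised − required = 6.9462% − 6.09288% = +0.85%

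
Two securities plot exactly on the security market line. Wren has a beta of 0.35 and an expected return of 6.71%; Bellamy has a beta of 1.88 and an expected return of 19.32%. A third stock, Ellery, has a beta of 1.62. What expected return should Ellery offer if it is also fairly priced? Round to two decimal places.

17.18%

MRP (SML slope) = (19.32% − 6.71%) / (1.88 − 0.35) = 12.61% / 1.53 = 8.2418%
R_f (intercept) = 6.71% − 0.35 × 8.2418% = 3.8254%
E(R_Ellery) = R_f + β × MRP = 3.8254% + 1.62 × 8.2418% = 17.18%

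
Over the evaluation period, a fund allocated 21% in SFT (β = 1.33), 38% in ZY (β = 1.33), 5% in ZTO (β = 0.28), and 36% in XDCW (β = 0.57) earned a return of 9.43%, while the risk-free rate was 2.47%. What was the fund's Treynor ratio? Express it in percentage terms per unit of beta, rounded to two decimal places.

β_P = 0.21×1.33 + 0.38×1.33 + 0.05×0.28 + 0.36×0.57 = 1.0039
Treynor = (R_P − R_f) / β_P = (9.43% − 2.47%) / 1.0039 = 6.96% / 1.0039 = 6.93%

6.93%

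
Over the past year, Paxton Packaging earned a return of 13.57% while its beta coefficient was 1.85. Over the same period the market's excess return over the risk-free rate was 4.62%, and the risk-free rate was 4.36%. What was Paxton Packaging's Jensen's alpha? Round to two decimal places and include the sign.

+0.66%

CAPM benchmark = R_f + β(R_m − R_f) = 4.36% + 1.85 × 4.62% = 12.9070%
α = actual − benchmark = 13.57% − 12.9070% = +0.66%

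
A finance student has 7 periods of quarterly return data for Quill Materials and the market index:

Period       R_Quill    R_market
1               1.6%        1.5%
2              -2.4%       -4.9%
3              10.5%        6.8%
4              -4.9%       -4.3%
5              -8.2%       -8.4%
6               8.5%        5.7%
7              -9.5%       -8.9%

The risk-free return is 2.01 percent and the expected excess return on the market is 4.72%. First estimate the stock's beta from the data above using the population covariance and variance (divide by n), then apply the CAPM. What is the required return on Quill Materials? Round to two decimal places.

Mean R_i = (1.6 − 2.4 + 10.5 − 4.9 − 8.2 + 8.5 − 9.5) / 7 = -0.6286%
Mean R_m = (1.5 − 4.9 + 6.8 − 4.3 − 8.4 + 5.7 − 8.9) / 7 = -1.7857%
Σ(R_i − R̄_i)(R_m − R̄_m) = 300.6529  ⇒  Cov = 300.6529 / 7 = 42.9504
Σ(R_m − R̄_m)² = 250.9286  ⇒  Var(R_m) = 250.9286 / 7 = 35.8469
β = Cov / Var(R_m) = 42.9504 / 35.8469 = 1.1982
E(R) = R_f + β × MRP = 2.01% + 1.1982 × 4.72% = 7.67%

7.67%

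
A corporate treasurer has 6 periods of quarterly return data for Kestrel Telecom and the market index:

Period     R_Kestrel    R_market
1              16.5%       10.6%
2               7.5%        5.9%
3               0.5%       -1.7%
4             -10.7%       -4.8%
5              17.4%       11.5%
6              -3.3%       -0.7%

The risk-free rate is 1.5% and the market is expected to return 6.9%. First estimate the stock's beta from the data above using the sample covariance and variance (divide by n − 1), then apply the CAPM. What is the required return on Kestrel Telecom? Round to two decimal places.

10.17%

Mean R_i = (16.5 + 7.5 + 0.5 − 10.7 + 17.4 − 3.3) / 6 = 4.6500%
Mean R_m = (10.6 + 5.9 − 1.7 − 4.8 + 11.5 − 0.7) / 6 = 3.4667%
Σ(R_i − R̄_i)(R_m − R̄_m) = 375.3500  ⇒  Cov = 375.3500 / 5 = 75.0700
Σ(R_m − R̄_m)² = 233.7333  ⇒  Var(R_m) = 233.7333 / 5 = 46.7467
β = Cov / Var(R_m) = 75.0700 / 46.7467 = 1.6059
MRP = 6.9% − 1.5% = 5.40%
E(R) = R_f + β × MRP = 1.5% + 1.6059 × 5.4% = 10.17%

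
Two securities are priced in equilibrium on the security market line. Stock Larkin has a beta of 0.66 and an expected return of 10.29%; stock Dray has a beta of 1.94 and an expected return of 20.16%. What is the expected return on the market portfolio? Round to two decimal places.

Both satisfy E(R) = R_f + β·MRP, so the slope of the SML is
MRP = (20.16% − 10.29%) / (1.94 − 0.66) = 9.87% / 1.28 = 7.7109%
R_f = E(R_Larkin) − β_Larkin·MRP = 10.29% − 0.66 × 7.7109% = 5.2008%
E(R_m) = R_f + MRP = 5.2008% + 7.7109% = 12.91%

12.91%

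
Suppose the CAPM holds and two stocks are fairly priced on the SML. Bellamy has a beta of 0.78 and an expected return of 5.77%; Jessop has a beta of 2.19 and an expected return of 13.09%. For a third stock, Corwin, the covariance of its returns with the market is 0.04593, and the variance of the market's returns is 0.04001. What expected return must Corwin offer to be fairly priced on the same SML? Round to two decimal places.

7.68%

MRP = (13.09% − 5.77%) / (2.19 − 0.78) = 5.1915%
R_f = 5.77% − 0.78 × 5.1915% = 1.7206%
β_Corwin = Cov / Var(R_m) = 0.04593 / 0.04001 = 1.1480
E(R_Corwin) = R_f + β × MRP = 1.7206% + 1.1480 × 5.1915% = 7.68%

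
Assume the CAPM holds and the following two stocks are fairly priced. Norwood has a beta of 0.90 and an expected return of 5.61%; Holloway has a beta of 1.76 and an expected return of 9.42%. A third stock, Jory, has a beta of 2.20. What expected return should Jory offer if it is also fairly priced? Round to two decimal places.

11.37%

MRP (SML slope) = (9.42% − 5.61%) / (1.76 − 0.90) = 3.81% / 0.86 = 4.4302%
R_f (intercept) = 5.61% − 0.90 × 4.4302% = 1.6228%
E(R_Jory) = R_f + β × MRP = 1.6228% + 2.20 × 4.4302% = 11.37%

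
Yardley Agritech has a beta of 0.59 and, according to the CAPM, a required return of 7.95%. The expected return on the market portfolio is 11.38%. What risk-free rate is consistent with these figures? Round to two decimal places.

E(R) = R_f + β(E(R_m) − R_f) = R_f(1 − β) + β·E(R_m)
7.95% = R_f × (1 − 0.59) + 0.59 × 11.38%
7.95% = R_f × 0.41 + 6.7142%
R_f = (7.95% − 6.7142%) / 0.41 = 3.01%

3.01%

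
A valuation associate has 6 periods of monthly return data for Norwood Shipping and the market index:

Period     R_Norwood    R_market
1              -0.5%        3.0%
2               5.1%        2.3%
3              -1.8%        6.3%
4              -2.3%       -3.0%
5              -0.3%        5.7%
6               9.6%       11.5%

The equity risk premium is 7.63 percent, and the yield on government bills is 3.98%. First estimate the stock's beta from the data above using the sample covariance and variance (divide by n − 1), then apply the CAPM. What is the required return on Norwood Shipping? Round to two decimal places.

8.71%

Mean R_i = (-0.5 + 5.1 − 1.8 − 2.3 − 0.3 + 9.6) / 6 = 1.6333%
Mean R_m = (3.0 + 2.3 + 6.3 − 3.0 + 5.7 + 11.5) / 6 = 4.3000%
Σ(R_i − R̄_i)(R_m − R̄_m) = 72.3400  ⇒  Cov = 72.3400 / 5 = 14.4680
Σ(R_m − R̄_m)² = 116.7800  ⇒  Var(R_m) = 116.7800 / 5 = 23.3560
β = Cov / Var(R_m) = 14.4680 / 23.3560 = 0.6195
E(R) = R_f + β × MRP = 3.98% + 0.6195 × 7.63% = 8.71%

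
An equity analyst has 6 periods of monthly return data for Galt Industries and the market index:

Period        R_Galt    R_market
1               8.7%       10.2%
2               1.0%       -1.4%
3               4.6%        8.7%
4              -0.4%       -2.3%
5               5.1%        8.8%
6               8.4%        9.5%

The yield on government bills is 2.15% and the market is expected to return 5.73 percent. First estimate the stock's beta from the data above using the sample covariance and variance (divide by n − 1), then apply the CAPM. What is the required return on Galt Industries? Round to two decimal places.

4.29%

Mean R_i = (8.7 + 1.0 + 4.6 − 0.4 + 5.1 + 8.4) / 6 = 4.5667%
Mean R_m = (10.2 − 1.4 + 8.7 − 2.3 + 8.8 + 9.5) / 6 = 5.5833%
Σ(R_i − R̄_i)(R_m − R̄_m) = 99.9767  ⇒  Cov = 99.9767 / 5 = 19.9953
Σ(R_m − R̄_m)² = 167.6283  ⇒  Var(R_m) = 167.6283 / 5 = 33.5257
β = Cov / Var(R_m) = 19.9953 / 33.5257 = 0.5964
MRP = 5.73% − 2.15% = 3.58%
E(R) = R_f + β × MRP = 2.15% + 0.5964 × 3.58% = 4.29%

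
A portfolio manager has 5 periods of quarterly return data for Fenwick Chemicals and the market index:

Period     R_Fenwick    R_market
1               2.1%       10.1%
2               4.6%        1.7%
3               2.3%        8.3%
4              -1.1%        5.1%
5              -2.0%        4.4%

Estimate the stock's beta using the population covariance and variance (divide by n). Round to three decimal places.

Mean R_i = (2.1 + 4.6 + 2.3 − 1.1 − 2.0) / 5 = 1.1800%
Mean R_m = (10.1 + 1.7 + 8.3 + 5.1 + 4.4) / 5 = 5.9200%
Σ(R_i − R̄_i)(R_m − R̄_m) = -1.2180  ⇒  Cov = -1.2180 / 5 = -0.2436
Σ(R_m − R̄_m)² = 43.9280  ⇒  Var(R_m) = 43.9280 / 5 = 8.7856
β = Cov / Var(R_m) = -0.2436 / 8.7856 = -0.0277

-0.028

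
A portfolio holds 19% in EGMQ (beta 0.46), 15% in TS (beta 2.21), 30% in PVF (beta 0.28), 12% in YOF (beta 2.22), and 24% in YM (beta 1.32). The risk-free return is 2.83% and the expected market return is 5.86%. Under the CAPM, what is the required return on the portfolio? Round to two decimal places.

β_P = Σ w_i β_i = 0.19×0.46 + 0.15×2.21 + 0.30×0.28 + 0.12×2.22 + 0.24×1.32 = 1.0861
MRP = 5.86% − 2.83% = 3.03%
E(R_P) = R_f + β_P × MRP = 2.83% + 1.0861 × 3.03% = 6.12%

6.12%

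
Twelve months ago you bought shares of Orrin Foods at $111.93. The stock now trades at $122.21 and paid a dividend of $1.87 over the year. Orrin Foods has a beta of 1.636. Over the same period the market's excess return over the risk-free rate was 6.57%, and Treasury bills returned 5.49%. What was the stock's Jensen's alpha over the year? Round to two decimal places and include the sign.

Realised HPR = (P1 + D1 − P0) / P0 = (122.21 + 1.87 − 111.93) / 111.93 = 12.15 / 111.93 = 10.8550%
CAPM required = R_f + β·MRP = 5.49% + 1.636 × 6.57% = 16.23852%
α = realised − required = 10.8550% − 16.23852% = -5.38%

-5.38%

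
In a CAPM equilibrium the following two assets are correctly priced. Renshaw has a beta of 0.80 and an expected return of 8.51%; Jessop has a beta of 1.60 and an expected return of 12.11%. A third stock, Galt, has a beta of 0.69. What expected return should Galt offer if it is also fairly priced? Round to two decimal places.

8.02%

MRP (SML slope) = (12.11% − 8.51%) / (1.60 − 0.80) = 3.60% / 0.80 = 4.5000%
R_f (intercept) = 8.51% − 0.80 × 4.5000% = 4.9100%
E(R_Galt) = R_f + β × MRP = 4.9100% + 0.69 × 4.5000% = 8.02%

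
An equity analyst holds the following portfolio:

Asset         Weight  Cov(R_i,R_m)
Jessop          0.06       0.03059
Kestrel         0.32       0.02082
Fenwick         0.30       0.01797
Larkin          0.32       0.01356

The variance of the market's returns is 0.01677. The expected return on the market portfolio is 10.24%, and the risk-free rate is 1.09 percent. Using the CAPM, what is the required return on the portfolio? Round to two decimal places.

11.04%

β_Jessop = 0.03059 / 0.01677 = 1.8241
β_Kestrel = 0.02082 / 0.01677 = 1.2415
β_Fenwick = 0.01797 / 0.01677 = 1.0716
β_Larkin = 0.01356 / 0.01677 = 0.8086
β_P = Σ w_i β_i = 0.06×1.8241 + 0.32×1.2415 + 0.30×1.0716 + 0.32×0.8086 = 1.0870
MRP = 10.24% − 1.09% = 9.15%
E(R_P) = R_f + β_P × MRP = 1.09% + 1.0870 × 9.15% = 11.04%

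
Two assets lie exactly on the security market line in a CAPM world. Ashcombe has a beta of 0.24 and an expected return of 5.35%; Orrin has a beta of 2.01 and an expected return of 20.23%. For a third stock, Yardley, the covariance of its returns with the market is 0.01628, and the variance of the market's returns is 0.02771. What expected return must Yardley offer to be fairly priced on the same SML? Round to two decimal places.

MRP = (20.23% − 5.35%) / (2.01 − 0.24) = 8.4068%
R_f = 5.35% − 0.24 × 8.4068% = 3.3324%
β_Yardley = Cov / Var(R_m) = 0.01628 / 0.02771 = 0.5875
E(R_Yardley) = R_f + β × MRP = 3.3324% + 0.5875 × 8.4068% = 8.27%

8.27%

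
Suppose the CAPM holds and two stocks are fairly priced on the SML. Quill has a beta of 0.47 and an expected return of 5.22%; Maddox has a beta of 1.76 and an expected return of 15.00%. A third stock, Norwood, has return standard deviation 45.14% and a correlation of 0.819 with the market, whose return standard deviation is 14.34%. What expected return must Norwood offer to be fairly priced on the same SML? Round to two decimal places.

21.20%

MRP = (15.00% − 5.22%) / (1.76 − 0.47) = 7.5814%
R_f = 5.22% − 0.47 × 7.5814% = 1.6567%
β_Norwood = ρ·σ_i/σ_m = 0.819 × 45.14 / 14.34 = 2.5781
E(R_Norwood) = R_f + β × MRP = 1.6567% + 2.5781 × 7.5814% = 21.20%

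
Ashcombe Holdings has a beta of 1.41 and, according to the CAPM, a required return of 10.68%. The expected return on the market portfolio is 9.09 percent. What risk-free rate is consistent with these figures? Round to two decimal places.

E(R) = R_f + β(E(R_m) − R_f) = R_f(1 − β) + β·E(R_m)
10.68% = R_f × (1 − 1.41) + 1.41 × 9.09%
10.68% = R_f × -0.41 + 12.8169%
R_f = (10.68% − 12.8169%) / -0.41 = 5.21%

5.21%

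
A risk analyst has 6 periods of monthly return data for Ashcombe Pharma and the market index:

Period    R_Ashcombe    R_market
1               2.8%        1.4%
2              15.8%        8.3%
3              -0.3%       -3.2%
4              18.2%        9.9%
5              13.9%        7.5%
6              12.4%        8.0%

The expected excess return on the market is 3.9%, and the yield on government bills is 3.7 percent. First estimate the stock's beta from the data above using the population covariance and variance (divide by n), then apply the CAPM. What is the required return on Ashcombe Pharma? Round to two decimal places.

Mean R_i = (2.8 + 15.8 − 0.3 + 18.2 + 13.9 + 12.4) / 6 = 10.4667%
Mean R_m = (1.4 + 8.3 − 3.2 + 9.9 + 7.5 + 8.0) / 6 = 5.3167%
Σ(R_i − R̄_i)(R_m − R̄_m) = 185.7633  ⇒  Cov = 185.7633 / 6 = 30.9606
Σ(R_m − R̄_m)² = 129.7483  ⇒  Var(R_m) = 129.7483 / 6 = 21.6247
β = Cov / Var(R_m) = 30.9606 / 21.6247 = 1.4317
E(R) = R_f + β × MRP = 3.7% + 1.4317 × 3.9% = 9.28%

9.28%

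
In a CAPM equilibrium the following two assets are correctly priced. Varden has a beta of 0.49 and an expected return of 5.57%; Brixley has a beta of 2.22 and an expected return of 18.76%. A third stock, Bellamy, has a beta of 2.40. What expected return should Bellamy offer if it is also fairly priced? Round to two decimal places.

MRP (SML slope) = (18.76% − 5.57%) / (2.22 − 0.49) = 13.19% / 1.73 = 7.6243%
R_f (intercept) = 5.57% − 0.49 × 7.6243% = 1.8341%
E(R_Bellamy) = R_f + β × MRP = 1.8341% + 2.40 × 7.6243% = 20.13%

20.13%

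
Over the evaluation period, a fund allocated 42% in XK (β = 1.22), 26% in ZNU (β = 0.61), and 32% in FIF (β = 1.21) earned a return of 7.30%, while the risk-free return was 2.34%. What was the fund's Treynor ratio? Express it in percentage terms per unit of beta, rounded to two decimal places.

4.69%

β_P = 0.42×1.22 + 0.26×0.61 + 0.32×1.21 = 1.0582
Treynor = (R_P − R_f) / β_P = (7.30% − 2.34%) / 1.0582 = 4.96% / 1.0582 = 4.69%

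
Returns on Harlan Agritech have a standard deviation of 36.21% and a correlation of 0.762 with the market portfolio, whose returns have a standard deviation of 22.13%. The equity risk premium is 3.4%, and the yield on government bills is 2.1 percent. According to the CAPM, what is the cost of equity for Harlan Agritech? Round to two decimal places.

β = ρ × σ_i / σ_m = 0.762 × 36.21% / 22.13% = 1.2468
E(R) = 2.1% + 1.2468 × 3.4% = 6.34%

6.34%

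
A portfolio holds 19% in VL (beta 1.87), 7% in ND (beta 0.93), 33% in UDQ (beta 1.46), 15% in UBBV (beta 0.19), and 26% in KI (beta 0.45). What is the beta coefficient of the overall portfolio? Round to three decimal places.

1.048

β_P = Σ w_i β_i = 0.19×1.87 + 0.07×0.93 + 0.33×1.46 + 0.15×0.19 + 0.26×0.45 = 1.0477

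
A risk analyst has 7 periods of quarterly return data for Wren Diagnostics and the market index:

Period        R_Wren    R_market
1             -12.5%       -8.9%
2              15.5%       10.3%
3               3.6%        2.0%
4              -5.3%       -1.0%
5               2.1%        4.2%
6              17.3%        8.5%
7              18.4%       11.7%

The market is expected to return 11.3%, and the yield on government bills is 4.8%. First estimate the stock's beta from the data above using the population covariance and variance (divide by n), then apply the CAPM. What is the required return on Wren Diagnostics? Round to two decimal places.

Mean R_i = (-12.5 + 15.5 + 3.6 − 5.3 + 2.1 + 17.3 + 18.4) / 7 = 5.5857%
Mean R_m = (-8.9 + 10.3 + 2.0 − 1.0 + 4.2 + 8.5 + 11.7) / 7 = 3.8286%
Σ(R_i − R̄_i)(R_m − R̄_m) = 504.8529  ⇒  Cov = 504.8529 / 7 = 72.1218
Σ(R_m − R̄_m)² = 314.4743  ⇒  Var(R_m) = 314.4743 / 7 = 44.9249
β = Cov / Var(R_m) = 72.1218 / 44.9249 = 1.6054
MRP = 11.3% − 4.8% = 6.50%
E(R) = R_f + β × MRP = 4.8% + 1.6054 × 6.5% = 15.24%

15.24%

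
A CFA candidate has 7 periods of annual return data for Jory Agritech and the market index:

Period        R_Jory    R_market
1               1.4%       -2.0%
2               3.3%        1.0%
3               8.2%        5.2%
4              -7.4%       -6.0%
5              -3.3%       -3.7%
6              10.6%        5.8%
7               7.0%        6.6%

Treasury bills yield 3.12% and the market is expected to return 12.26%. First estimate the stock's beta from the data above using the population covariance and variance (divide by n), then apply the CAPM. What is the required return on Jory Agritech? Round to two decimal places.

Mean R_i = (1.4 + 3.3 + 8.2 − 7.4 − 3.3 + 10.6 + 7.0) / 7 = 2.8286%
Mean R_m = (-2.0 + 1.0 + 5.2 − 6.0 − 3.7 + 5.8 + 6.6) / 7 = 0.9857%
Σ(R_i − R̄_i)(R_m − R̄_m) = 187.9129  ⇒  Cov = 187.9129 / 7 = 26.8447
Σ(R_m − R̄_m)² = 152.1286  ⇒  Var(R_m) = 152.1286 / 7 = 21.7327
β = Cov / Var(R_m) = 26.8447 / 21.7327 = 1.2352
MRP = 12.26% − 3.12% = 9.14%
E(R) = R_f + β × MRP = 3.12% + 1.2352 × 9.14% = 14.41%

14.41%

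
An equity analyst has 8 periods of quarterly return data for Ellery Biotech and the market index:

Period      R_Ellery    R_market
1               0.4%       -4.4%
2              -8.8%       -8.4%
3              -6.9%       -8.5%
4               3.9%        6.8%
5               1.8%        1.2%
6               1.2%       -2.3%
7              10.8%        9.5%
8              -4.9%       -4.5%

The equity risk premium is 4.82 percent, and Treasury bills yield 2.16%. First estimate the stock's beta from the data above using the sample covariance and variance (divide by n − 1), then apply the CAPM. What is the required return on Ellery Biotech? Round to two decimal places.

Mean R_i = (0.4 − 8.8 − 6.9 + 3.9 + 1.8 + 1.2 + 10.8 − 4.9) / 8 = -0.3125%
Mean R_m = (-4.4 − 8.4 − 8.5 + 6.8 + 1.2 − 2.3 + 9.5 − 4.5) / 8 = -1.3250%
Σ(R_i − R̄_i)(R_m − R̄_m) = 278.0675  ⇒  Cov = 278.0675 / 7 = 39.7239
Σ(R_m − R̄_m)² = 311.5950  ⇒  Var(R_m) = 311.5950 / 7 = 44.5136
β = Cov / Var(R_m) = 39.7239 / 44.5136 = 0.8924
E(R) = R_f + β × MRP = 2.16% + 0.8924 × 4.82% = 6.46%

6.46%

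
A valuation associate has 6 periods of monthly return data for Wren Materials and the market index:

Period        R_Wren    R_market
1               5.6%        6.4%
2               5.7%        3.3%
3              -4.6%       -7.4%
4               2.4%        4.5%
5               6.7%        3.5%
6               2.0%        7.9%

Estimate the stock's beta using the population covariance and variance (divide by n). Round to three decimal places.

Mean R_i = (5.6 + 5.7 − 4.6 + 2.4 + 6.7 + 2.0) / 6 = 2.9667%
Mean R_m = (6.4 + 3.3 − 7.4 + 4.5 + 3.5 + 7.9) / 6 = 3.0333%
Σ(R_i − R̄_i)(R_m − R̄_m) = 84.7467  ⇒  Cov = 84.7467 / 6 = 14.1245
Σ(R_m − R̄_m)² = 146.3133  ⇒  Var(R_m) = 146.3133 / 6 = 24.3856
β = Cov / Var(R_m) = 14.1245 / 24.3856 = 0.5792

0.579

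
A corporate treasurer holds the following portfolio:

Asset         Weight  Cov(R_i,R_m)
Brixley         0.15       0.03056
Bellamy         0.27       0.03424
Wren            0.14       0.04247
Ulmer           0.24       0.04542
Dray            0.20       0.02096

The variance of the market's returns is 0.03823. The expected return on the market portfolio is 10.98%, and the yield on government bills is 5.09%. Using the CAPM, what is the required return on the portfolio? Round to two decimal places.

β_Brixley = 0.03056 / 0.03823 = 0.7994
β_Bellamy = 0.03424 / 0.03823 = 0.8956
β_Wren = 0.04247 / 0.03823 = 1.1109
β_Ulmer = 0.04542 / 0.03823 = 1.1881
β_Dray = 0.02096 / 0.03823 = 0.5483
β_P = Σ w_i β_i = 0.15×0.7994 + 0.27×0.8956 + 0.14×1.1109 + 0.24×1.1881 + 0.20×0.5483 = 0.9121
MRP = 10.98% − 5.09% = 5.89%
E(R_P) = R_f + β_P × MRP = 5.09% + 0.9121 × 5.89% = 10.46%

10.46%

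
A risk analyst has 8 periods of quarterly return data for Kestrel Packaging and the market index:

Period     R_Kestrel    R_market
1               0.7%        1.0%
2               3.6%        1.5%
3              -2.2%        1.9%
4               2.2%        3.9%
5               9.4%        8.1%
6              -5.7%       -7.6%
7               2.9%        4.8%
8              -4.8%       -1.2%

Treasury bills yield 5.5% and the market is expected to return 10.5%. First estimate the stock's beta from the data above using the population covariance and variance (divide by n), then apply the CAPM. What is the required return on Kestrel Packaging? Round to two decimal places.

10.15%

Mean R_i = (0.7 + 3.6 − 2.2 + 2.2 + 9.4 − 5.7 + 2.9 − 4.8) / 8 = 0.7625%
Mean R_m = (1.0 + 1.5 + 1.9 + 3.9 + 8.1 − 7.6 + 4.8 − 1.2) / 8 = 1.5500%
Σ(R_i − R̄_i)(R_m − R̄_m) = 140.1850  ⇒  Cov = 140.1850 / 8 = 17.5231
Σ(R_m − R̄_m)² = 150.7000  ⇒  Var(R_m) = 150.7000 / 8 = 18.8375
β = Cov / Var(R_m) = 17.5231 / 18.8375 = 0.9302
MRP = 10.5% − 5.5% = 5.00%
E(R) = R_f + β × MRP = 5.5% + 0.9302 × 5.0% = 10.15%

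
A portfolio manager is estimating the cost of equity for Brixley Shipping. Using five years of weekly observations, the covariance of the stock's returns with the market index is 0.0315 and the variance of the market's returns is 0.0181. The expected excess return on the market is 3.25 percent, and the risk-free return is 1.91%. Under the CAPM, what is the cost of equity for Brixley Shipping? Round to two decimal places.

7.57%

β = Cov(R_i, R_m) / Var(R_m) = 0.0315 / 0.0181 = 1.7403
E(R) = R_f + β × MRP = 1.91% + 1.7403 × 3.25% = 7.57%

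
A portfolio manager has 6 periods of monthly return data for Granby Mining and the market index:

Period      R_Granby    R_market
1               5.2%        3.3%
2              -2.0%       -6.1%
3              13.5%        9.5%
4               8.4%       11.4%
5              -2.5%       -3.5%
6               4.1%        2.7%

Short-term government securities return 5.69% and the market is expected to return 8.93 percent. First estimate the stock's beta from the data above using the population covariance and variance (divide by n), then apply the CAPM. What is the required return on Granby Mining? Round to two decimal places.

Mean R_i = (5.2 − 2.0 + 13.5 + 8.4 − 2.5 + 4.1) / 6 = 4.4500%
Mean R_m = (3.3 − 6.1 + 9.5 + 11.4 − 3.5 + 2.7) / 6 = 2.8833%
Σ(R_i − R̄_i)(R_m − R̄_m) = 196.2050  ⇒  Cov = 196.2050 / 6 = 32.7008
Σ(R_m − R̄_m)² = 237.9683  ⇒  Var(R_m) = 237.9683 / 6 = 39.6614
β = Cov / Var(R_m) = 32.7008 / 39.6614 = 0.8245
MRP = 8.93% − 5.69% = 3.24%
E(R) = R_f + β × MRP = 5.69% + 0.8245 × 3.24% = 8.36%

8.36%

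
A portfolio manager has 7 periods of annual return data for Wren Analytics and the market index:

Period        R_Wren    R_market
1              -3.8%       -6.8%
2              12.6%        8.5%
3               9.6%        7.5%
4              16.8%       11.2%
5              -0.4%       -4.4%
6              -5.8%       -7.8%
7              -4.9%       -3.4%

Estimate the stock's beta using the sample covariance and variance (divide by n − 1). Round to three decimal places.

Mean R_i = (-3.8 + 12.6 + 9.6 + 16.8 − 0.4 − 5.8 − 4.9) / 7 = 3.4429%
Mean R_m = (-6.8 + 8.5 + 7.5 + 11.2 − 4.4 − 7.8 − 3.4) / 7 = 0.6857%
Σ(R_i − R̄_i)(R_m − R̄_m) = 440.2343  ⇒  Cov = 440.2343 / 6 = 73.3724
Σ(R_m − R̄_m)² = 388.6486  ⇒  Var(R_m) = 388.6486 / 6 = 64.7748
β = Cov / Var(R_m) = 73.3724 / 64.7748 = 1.1327

1.133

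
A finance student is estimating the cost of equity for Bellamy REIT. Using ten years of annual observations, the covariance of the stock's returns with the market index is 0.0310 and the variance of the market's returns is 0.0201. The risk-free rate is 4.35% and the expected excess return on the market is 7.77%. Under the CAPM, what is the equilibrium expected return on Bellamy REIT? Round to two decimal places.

β = Cov(R_i, R_m) / Var(R_m) = 0.0310 / 0.0201 = 1.5423
E(R) = R_f + β × MRP = 4.35% + 1.5423 × 7.77% = 16.33%

16.33%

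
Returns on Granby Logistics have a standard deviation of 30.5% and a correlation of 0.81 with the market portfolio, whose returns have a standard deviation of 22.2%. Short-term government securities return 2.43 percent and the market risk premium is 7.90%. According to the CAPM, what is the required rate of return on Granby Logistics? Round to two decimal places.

β = ρ × σ_i / σ_m = 0.81 × 30.5% / 22.2% = 1.1128
E(R) = 2.43% + 1.1128 × 7.90% = 11.22%

11.22%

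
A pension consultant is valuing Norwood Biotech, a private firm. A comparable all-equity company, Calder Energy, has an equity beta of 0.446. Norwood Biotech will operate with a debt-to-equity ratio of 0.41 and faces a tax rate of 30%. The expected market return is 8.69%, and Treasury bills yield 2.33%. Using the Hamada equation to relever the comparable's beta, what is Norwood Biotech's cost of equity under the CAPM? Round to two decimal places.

β_L = β_U × [1 + (1 − t)(D/E)] = 0.446 × [1 + (1 − 0.30) × 0.41]
    = 0.446 × [1 + 0.70 × 0.41] = 0.446 × 1.2870 = 0.5740
MRP = 8.69% − 2.33% = 6.36%
E(R) = R_f + β_L × MRP = 2.33% + 0.5740 × 6.36% = 5.98%

5.98%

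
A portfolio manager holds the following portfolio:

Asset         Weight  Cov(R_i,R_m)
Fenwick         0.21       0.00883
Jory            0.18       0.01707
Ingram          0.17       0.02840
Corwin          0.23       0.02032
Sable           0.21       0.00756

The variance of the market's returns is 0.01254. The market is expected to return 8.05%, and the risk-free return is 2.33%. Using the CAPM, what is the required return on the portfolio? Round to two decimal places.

β_Fenwick = 0.00883 / 0.01254 = 0.7041
β_Jory = 0.01707 / 0.01254 = 1.3612
β_Ingram = 0.02840 / 0.01254 = 2.2648
β_Corwin = 0.02032 / 0.01254 = 1.6204
β_Sable = 0.00756 / 0.01254 = 0.6029
β_P = Σ w_i β_i = 0.21×0.7041 + 0.18×1.3612 + 0.17×2.2648 + 0.23×1.6204 + 0.21×0.6029 = 1.2772
MRP = 8.05% − 2.33% = 5.72%
E(R_P) = R_f + β_P × MRP = 2.33% + 1.2772 × 5.72% = 9.64%

9.64%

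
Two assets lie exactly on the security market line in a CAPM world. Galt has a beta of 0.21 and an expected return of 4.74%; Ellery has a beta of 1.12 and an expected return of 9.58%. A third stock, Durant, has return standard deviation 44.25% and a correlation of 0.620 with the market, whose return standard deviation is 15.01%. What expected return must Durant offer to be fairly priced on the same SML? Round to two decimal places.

MRP = (9.58% − 4.74%) / (1.12 − 0.21) = 5.3187%
R_f = 4.74% − 0.21 × 5.3187% = 3.6231%
β_Durant = ρ·σ_i/σ_m = 0.620 × 44.25 / 15.01 = 1.8278
E(R_Durant) = R_f + β × MRP = 3.6231% + 1.8278 × 5.3187% = 13.34%

13.34%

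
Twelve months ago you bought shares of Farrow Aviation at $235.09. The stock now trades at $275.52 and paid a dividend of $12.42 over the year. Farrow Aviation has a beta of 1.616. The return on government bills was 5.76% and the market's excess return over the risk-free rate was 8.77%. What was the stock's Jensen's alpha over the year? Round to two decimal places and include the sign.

+2.55%

Realised HPR = (P1 + D1 − P0) / P0 = (275.52 + 12.42 − 235.09) / 235.09 = 52.85 / 235.09 = 22.4808%
CAPM required = R_f + β·MRP = 5.76% + 1.616 × 8.77% = 19.93232%
α = realised − required = 22.4808% − 19.93232% = +2.55%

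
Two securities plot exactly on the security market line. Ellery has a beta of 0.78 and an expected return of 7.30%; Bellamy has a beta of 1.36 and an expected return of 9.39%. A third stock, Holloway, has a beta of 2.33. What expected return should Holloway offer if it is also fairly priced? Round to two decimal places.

12.89%

MRP (SML slope) = (9.39% − 7.30%) / (1.36 − 0.78) = 2.09% / 0.58 = 3.6034%
R_f (intercept) = 7.30% − 0.78 × 3.6034% = 4.4893%
E(R_Holloway) = R_f + β × MRP = 4.4893% + 2.33 × 3.6034% = 12.89%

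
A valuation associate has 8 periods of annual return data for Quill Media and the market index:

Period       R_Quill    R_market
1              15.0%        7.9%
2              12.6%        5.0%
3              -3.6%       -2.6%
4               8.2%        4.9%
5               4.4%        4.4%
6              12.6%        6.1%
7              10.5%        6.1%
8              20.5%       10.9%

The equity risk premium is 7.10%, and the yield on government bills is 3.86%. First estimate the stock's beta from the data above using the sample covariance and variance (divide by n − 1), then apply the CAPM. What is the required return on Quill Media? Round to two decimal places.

Mean R_i = (15.0 + 12.6 − 3.6 + 8.2 + 4.4 + 12.6 + 10.5 + 20.5) / 8 = 10.0250%
Mean R_m = (7.9 + 5.0 − 2.6 + 4.9 + 4.4 + 6.1 + 6.1 + 10.9) / 8 = 5.3375%
Σ(R_i − R̄_i)(R_m − R̄_m) = 186.6925  ⇒  Cov = 186.6925 / 7 = 26.6704
Σ(R_m − R̄_m)² = 102.8588  ⇒  Var(R_m) = 102.8588 / 7 = 14.6941
β = Cov / Var(R_m) = 26.6704 / 14.6941 = 1.8150
E(R) = R_f + β × MRP = 3.86% + 1.8150 × 7.10% = 16.75%

16.75%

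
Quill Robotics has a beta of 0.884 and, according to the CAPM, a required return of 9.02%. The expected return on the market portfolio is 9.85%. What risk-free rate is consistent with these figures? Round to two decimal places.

2.69%

E(R) = R_f + β(E(R_m) − R_f) = R_f(1 − β) + β·E(R_m)
9.02% = R_f × (1 − 0.884) + 0.884 × 9.85%
9.02% = R_f × 0.116 + 8.70740%
R_f = (9.02% − 8.70740%) / 0.116 = 2.69%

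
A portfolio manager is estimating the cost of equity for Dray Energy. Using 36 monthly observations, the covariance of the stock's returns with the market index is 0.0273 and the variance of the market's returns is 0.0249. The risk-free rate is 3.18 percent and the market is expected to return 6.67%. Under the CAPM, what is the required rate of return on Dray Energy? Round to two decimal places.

7.01%

β = Cov(R_i, R_m) / Var(R_m) = 0.0273 / 0.0249 = 1.0964
MRP = 6.67% − 3.18% = 3.49%
E(R) = R_f + β × MRP = 3.18% + 1.0964 × 3.49% = 7.01%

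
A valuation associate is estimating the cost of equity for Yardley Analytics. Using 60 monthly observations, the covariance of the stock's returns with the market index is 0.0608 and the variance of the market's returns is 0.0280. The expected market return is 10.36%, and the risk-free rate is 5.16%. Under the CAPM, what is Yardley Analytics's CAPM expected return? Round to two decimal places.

16.45%

β = Cov(R_i, R_m) / Var(R_m) = 0.0608 / 0.0280 = 2.1714
MRP = 10.36% − 5.16% = 5.20%
E(R) = R_f + β × MRP = 5.16% + 2.1714 × 5.20% = 16.45%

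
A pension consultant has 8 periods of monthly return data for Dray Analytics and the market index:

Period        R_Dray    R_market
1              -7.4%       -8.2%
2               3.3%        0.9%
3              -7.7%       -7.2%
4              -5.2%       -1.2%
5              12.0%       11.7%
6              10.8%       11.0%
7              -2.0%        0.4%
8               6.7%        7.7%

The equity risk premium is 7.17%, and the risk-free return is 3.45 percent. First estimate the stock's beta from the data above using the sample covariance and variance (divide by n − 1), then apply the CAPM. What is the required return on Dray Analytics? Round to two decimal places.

10.71%

Mean R_i = (-7.4 + 3.3 − 7.7 − 5.2 + 12.0 + 10.8 − 2.0 + 6.7) / 8 = 1.3125%
Mean R_m = (-8.2 + 0.9 − 7.2 − 1.2 + 11.7 + 11.0 + 0.4 + 7.7) / 8 = 1.8875%
Σ(R_i − R̄_i)(R_m − R̄_m) = 415.5013  ⇒  Cov = 415.5013 / 7 = 59.3573
Σ(R_m − R̄_m)² = 410.1688  ⇒  Var(R_m) = 410.1688 / 7 = 58.5955
β = Cov / Var(R_m) = 59.3573 / 58.5955 = 1.0130
E(R) = R_f + β × MRP = 3.45% + 1.0130 × 7.17% = 10.71%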